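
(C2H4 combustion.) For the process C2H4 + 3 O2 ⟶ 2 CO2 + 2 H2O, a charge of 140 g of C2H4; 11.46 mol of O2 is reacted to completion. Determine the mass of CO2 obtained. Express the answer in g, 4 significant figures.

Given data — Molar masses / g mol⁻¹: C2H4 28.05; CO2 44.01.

n(C2H4) = 140.0 / 28.05 = 4.991 mol
n(O2) = 11.46 mol
n/ν for C2H4 = 4.991/1 = 4.991
n/ν for O2 = 11.46/3 = 3.820
Smallest n/ν is O2 → limiting reagent.
n(CO2) = (2/3) × 11.46 = 7.640 mol
mass = 7.640 × 44.01 = 336.2 g

336.2 g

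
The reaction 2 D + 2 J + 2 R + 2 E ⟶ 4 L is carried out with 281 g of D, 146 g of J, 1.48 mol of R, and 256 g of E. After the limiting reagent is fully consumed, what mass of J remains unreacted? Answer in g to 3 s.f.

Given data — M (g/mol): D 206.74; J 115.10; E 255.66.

n(D) = 281.0 / 206.74 = 1.359 mol
n(J) = 146.0 / 115.10 = 1.268 mol
n(R) = 1.480 mol
n(E) = 256.0 / 255.66 = 1.001 mol
n/ν → D: 0.6795, J: 0.6340, R: 0.7400, E: 0.5005; E is limiting.
J consumed = (2/2) × 1.001 = 1.001 mol
J remaining = 1.268 − 1.001 = 0.2670 mol
mass = 0.2670 × 115.10 = 30.73 g

30.7 g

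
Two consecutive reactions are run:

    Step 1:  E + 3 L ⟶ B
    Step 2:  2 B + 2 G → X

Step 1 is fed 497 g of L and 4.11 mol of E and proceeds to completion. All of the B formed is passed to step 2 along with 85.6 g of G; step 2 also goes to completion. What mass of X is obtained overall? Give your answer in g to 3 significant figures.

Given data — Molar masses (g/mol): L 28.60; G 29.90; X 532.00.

Step 1:
n(L) = 497.0 / 28.60 = 17.38 mol
n(E) = 4.110 mol
n/ν for L = 17.38/3 = 5.793
n/ν for E = 4.110/1 = 4.110
Smallest n/ν is E → limiting reagent.
n(B) produced = (1/1) × 4.110 = 4.110 mol
Step 2:
n(B) available = 4.110 mol
n(G) = 85.60 / 29.90 = 2.863 mol
n/ν for B = 4.110/2 = 2.055
n/ν for G = 2.863/2 = 1.432
Smallest n/ν is G → limiting reagent.
n(X) = (1/2) × 2.863 = 1.432 mol
mass = 1.432 × 532.00 = 761.8 g

762 g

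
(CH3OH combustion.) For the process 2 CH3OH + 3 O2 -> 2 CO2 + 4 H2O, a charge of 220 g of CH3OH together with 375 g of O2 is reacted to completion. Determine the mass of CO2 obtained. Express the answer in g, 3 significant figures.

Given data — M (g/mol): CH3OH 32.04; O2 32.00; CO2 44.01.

302 g

n(CH3OH) = 220.0 / 32.04 = 6.866 mol
n(O2) = 375.0 / 32.00 = 11.72 mol
n/ν for CH3OH = 6.866/2 = 3.433
n/ν for O2 = 11.72/3 = 3.907
Smallest n/ν is CH3OH → limiting reagent.
n(CO2) = (2/2) × 6.866 = 6.866 mol
mass = 6.866 × 44.01 = 302.2 g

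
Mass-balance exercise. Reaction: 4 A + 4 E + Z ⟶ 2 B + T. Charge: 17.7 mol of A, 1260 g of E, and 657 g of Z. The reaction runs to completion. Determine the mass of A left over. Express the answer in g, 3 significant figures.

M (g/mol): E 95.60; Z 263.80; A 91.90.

n(A) = 17.70 mol
n(E) = 1260 / 95.60 = 13.18 mol
n(Z) = 657.0 / 263.80 = 2.491 mol
n/ν for A = 17.70/4 = 4.425
n/ν for E = 13.18/4 = 3.295
n/ν for Z = 2.491/1 = 2.491
Smallest n/ν is Z → limiting reagent.
A consumed = (4/1) × 2.491 = 9.964 mol
A remaining = 17.70 − 9.964 = 7.736 mol
mass = 7.736 × 91.90 = 710.9 g

711 g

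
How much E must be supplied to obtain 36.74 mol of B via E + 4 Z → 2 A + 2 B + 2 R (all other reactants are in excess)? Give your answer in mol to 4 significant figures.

n(B) = 36.74 mol
n(E) = (1/2) × 36.74 = 18.37 mol

18.37 mol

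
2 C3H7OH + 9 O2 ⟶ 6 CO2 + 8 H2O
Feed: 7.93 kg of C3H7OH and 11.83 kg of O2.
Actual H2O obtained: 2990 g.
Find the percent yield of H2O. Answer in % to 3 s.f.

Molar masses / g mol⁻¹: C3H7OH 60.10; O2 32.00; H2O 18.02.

50.5 %

n(C3H7OH) = 7.930×1000 / 60.10 = 131.9 mol
n(O2) = 11.83×1000 / 32.00 = 369.7 mol
n/ν for C3H7OH = 131.9/2 = 65.95
n/ν for O2 = 369.7/9 = 41.08
Smallest n/ν is O2 → limiting reagent.
theoretical n(H2O) = (8/9) × 369.7 = 328.6 mol → 5921 g
% yield = 2990 / 5921 × 100 = 50.50 %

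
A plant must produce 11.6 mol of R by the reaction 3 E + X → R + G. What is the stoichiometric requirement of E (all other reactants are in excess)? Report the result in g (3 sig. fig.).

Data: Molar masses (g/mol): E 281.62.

9800 g

n(R) = 11.60 mol
n(E) = (3/1) × 11.60 = 34.80 mol
mass = 34.80 × 281.62 = 9800 g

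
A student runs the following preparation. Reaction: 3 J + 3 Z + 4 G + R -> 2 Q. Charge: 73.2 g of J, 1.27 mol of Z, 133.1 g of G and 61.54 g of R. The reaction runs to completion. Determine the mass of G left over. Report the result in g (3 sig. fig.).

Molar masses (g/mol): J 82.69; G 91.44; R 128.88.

25.2 g

n(J) = 73.20 / 82.69 = 0.8852 mol
n(Z) = 1.270 mol
n(G) = 133.1 / 91.44 = 1.456 mol
n(R) = 61.54 / 128.88 = 0.4775 mol
n/ν → J: 0.2951, Z: 0.4233, G: 0.3640, R: 0.4775; J is limiting.
G consumed = (4/3) × 0.8852 = 1.180 mol
G remaining = 1.456 − 1.180 = 0.2760 mol
mass = 0.2760 × 91.44 = 25.24 g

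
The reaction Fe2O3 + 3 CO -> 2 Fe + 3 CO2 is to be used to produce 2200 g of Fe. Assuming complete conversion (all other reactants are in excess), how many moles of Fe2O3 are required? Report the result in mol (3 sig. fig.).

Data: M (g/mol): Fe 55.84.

19.7 mol

n(Fe) = 2200 / 55.84 = 39.40 mol
n(Fe2O3) = (1/2) × 39.40 = 19.70 mol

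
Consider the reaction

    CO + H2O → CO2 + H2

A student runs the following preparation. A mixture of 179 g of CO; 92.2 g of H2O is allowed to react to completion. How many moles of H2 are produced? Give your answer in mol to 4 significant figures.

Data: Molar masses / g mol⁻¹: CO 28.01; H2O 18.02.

n(CO) = 179.0 / 28.01 = 6.391 mol
n(H2O) = 92.20 / 18.02 = 5.117 mol
n/ν for CO = 6.391/1 = 6.391
n/ν for H2O = 5.117/1 = 5.117
Smallest n/ν is H2O → limiting reagent.
n(H2) = (1/1) × 5.117 = 5.117 mol

5.117 mol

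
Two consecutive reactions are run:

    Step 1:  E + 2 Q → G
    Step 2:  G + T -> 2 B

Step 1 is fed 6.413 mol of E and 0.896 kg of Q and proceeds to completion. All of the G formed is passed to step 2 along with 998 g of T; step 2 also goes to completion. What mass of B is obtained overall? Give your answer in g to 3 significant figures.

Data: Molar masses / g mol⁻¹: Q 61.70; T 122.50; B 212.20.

Step 1:
n(E) = 6.413 mol
n(Q) = 0.8960×1000 / 61.70 = 14.52 mol
n/ν for E = 6.413/1 = 6.413
n/ν for Q = 14.52/2 = 7.260
Smallest n/ν is E → limiting reagent.
n(G) produced = (1/1) × 6.413 = 6.413 mol
Step 2:
n(G) available = 6.413 mol
n(T) = 998.0 / 122.50 = 8.147 mol
n/ν for G = 6.413/1 = 6.413
n/ν for T = 8.147/1 = 8.147
Smallest n/ν is G → limiting reagent.
n(B) = (2/1) × 6.413 = 12.83 mol
mass = 12.83 × 212.20 = 2723 g

2720 g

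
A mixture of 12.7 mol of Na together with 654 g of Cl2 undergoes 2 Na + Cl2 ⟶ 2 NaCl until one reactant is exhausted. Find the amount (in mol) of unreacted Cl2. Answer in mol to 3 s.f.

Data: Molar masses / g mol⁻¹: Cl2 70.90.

2.87 mol

n(Na) = 12.70 mol
n(Cl2) = 654.0 / 70.90 = 9.224 mol
n/ν for Na = 12.70/2 = 6.350
n/ν for Cl2 = 9.224/1 = 9.224
Smallest n/ν is Na → limiting reagent.
Cl2 consumed = (1/2) × 12.70 = 6.350 mol
Cl2 remaining = 9.224 − 6.350 = 2.874 mol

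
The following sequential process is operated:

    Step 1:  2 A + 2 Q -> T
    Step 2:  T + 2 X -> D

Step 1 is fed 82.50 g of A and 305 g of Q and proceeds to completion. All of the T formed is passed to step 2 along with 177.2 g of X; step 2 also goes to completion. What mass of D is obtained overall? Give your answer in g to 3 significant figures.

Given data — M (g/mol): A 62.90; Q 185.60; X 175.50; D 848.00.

Step 1:
n(A) = 82.50 / 62.90 = 1.312 mol
n(Q) = 305.0 / 185.60 = 1.643 mol
n/ν for A = 1.312/2 = 0.6560
n/ν for Q = 1.643/2 = 0.8215
Smallest n/ν is A → limiting reagent.
n(T) produced = (1/2) × 1.312 = 0.6560 mol
Step 2:
n(T) available = 0.6560 mol
n(X) = 177.2 / 175.50 = 1.010 mol
n/ν for T = 0.6560/1 = 0.6560
n/ν for X = 1.010/2 = 0.5050
Smallest n/ν is X → limiting reagent.
n(D) = (1/2) × 1.010 = 0.5050 mol
mass = 0.5050 × 848.00 = 428.2 g

428 g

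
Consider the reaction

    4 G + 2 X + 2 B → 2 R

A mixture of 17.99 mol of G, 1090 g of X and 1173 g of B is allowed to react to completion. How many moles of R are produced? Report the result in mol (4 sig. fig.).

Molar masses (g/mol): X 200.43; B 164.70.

5.438 mol

n(G) = 17.99 mol
n(X) = 1090 / 200.43 = 5.438 mol
n(B) = 1173 / 164.70 = 7.122 mol
n/ν → G: 4.498, X: 2.719, B: 3.561; X is limiting.
n(R) = (2/2) × 5.438 = 5.438 mol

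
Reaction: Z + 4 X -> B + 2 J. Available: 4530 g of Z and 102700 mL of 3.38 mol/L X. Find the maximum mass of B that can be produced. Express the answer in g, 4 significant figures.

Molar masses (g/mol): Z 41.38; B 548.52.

n(Z) = 4530 / 41.38 = 109.5 mol
n(X) = 3.38 × 102700/1000 = 347.1 mol
n/ν → Z: 109.5, X: 86.78; X is limiting.
n(B) = (1/4) × 347.1 = 86.78 mol
mass = 86.78 × 548.52 = 47600 g

47600 g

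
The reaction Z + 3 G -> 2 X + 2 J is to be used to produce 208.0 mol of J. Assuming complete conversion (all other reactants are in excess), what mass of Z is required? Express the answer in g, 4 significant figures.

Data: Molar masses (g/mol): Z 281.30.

n(J) = 208.0 mol
n(Z) = (1/2) × 208.0 = 104.0 mol
mass = 104.0 × 281.30 = 29260 g

29260 g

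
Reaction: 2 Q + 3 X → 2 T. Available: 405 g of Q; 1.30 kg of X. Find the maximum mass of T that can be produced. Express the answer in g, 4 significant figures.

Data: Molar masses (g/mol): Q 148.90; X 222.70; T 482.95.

1314 g

n(Q) = 405.0 / 148.90 = 2.720 mol
n(X) = 1.300×1000 / 222.70 = 5.837 mol
n/ν → Q: 1.360, X: 1.946; Q is limiting.
n(T) = (2/2) × 2.720 = 2.720 mol
mass = 2.720 × 482.95 = 1314 g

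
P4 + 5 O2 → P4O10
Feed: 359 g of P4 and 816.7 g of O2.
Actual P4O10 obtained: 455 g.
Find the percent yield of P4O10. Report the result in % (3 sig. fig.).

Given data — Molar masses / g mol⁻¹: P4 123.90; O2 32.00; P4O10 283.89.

55.3 %

n(P4) = 359.0 / 123.90 = 2.897 mol
n(O2) = 816.7 / 32.00 = 25.52 mol
n/ν → P4: 2.897, O2: 5.104; P4 is limiting.
theoretical n(P4O10) = (1/1) × 2.897 = 2.897 mol → 822.4 g
% yield = 455 / 822.4 × 100 = 55.33 %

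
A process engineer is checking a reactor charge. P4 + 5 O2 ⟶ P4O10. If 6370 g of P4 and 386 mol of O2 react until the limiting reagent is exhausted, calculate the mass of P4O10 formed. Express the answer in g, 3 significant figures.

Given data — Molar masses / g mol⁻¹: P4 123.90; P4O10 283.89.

14600 g

n(P4) = 6370 / 123.90 = 51.41 mol
n(O2) = 386.0 mol
n/ν for P4 = 51.41/1 = 51.41
n/ν for O2 = 386.0/5 = 77.20
Smallest n/ν is P4 → limiting reagent.
n(P4O10) = (1/1) × 51.41 = 51.41 mol
mass = 51.41 × 283.89 = 14590 g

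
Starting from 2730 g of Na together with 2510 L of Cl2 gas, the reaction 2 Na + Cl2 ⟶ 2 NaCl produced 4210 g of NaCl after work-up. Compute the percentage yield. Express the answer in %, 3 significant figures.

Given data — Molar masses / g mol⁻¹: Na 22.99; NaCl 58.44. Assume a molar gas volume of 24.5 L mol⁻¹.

n(Na) = 2730 / 22.99 = 118.7 mol
n(Cl2) = 2510 / 24.5 = 102.4 mol
n/ν for Na = 118.7/2 = 59.35
n/ν for Cl2 = 102.4/1 = 102.4
Smallest n/ν is Na → limiting reagent.
theoretical n(NaCl) = (2/2) × 118.7 = 118.7 mol → 6937 g
% yield = 4210 / 6937 × 100 = 60.69 %

60.7 %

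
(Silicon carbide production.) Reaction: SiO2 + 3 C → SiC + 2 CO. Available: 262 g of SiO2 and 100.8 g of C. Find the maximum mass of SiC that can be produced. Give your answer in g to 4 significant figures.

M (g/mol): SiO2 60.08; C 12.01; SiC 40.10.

112.2 g

n(SiO2) = 262.0 / 60.08 = 4.361 mol
n(C) = 100.8 / 12.01 = 8.393 mol
n/ν for SiO2 = 4.361/1 = 4.361
n/ν for C = 8.393/3 = 2.798
Smallest n/ν is C → limiting reagent.
n(SiC) = (1/3) × 8.393 = 2.798 mol
mass = 2.798 × 40.10 = 112.2 g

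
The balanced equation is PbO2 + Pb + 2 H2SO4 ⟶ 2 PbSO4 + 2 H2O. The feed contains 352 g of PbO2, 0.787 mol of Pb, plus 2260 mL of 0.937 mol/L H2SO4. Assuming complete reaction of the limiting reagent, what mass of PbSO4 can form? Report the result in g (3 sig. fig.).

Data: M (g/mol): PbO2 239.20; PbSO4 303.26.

477 g

n(PbO2) = 352.0 / 239.20 = 1.472 mol
n(Pb) = 0.7870 mol
n(H2SO4) = 0.937 × 2260/1000 = 2.118 mol
n/ν for PbO2 = 1.472/1 = 1.472
n/ν for Pb = 0.7870/1 = 0.7870
n/ν for H2SO4 = 2.118/2 = 1.059
Smallest n/ν is Pb → limiting reagent.
n(PbSO4) = (2/1) × 0.7870 = 1.574 mol
mass = 1.574 × 303.26 = 477.3 g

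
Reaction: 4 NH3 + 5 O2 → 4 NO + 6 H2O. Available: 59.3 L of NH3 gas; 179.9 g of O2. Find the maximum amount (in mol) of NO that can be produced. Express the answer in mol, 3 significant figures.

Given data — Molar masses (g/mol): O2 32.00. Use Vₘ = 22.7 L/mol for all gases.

2.61 mol

n(NH3) = 59.30 / 22.7 = 2.612 mol
n(O2) = 179.9 / 32.00 = 5.622 mol
n/ν for NH3 = 2.612/4 = 0.6530
n/ν for O2 = 5.622/5 = 1.124
Smallest n/ν is NH3 → limiting reagent.
n(NO) = (4/4) × 2.612 = 2.612 mol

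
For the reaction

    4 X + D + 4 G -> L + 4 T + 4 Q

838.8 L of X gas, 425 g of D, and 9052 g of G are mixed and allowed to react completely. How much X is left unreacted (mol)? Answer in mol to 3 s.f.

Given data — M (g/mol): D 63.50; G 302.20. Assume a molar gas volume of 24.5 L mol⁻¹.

n(X) = 838.8 / 24.5 = 34.24 mol
n(D) = 425.0 / 63.50 = 6.693 mol
n(G) = 9052 / 302.20 = 29.95 mol
n/ν for X = 34.24/4 = 8.560
n/ν for D = 6.693/1 = 6.693
n/ν for G = 29.95/4 = 7.488
Smallest n/ν is D → limiting reagent.
X consumed = (4/1) × 6.693 = 26.77 mol
X remaining = 34.24 − 26.77 = 7.470 mol

7.47 mol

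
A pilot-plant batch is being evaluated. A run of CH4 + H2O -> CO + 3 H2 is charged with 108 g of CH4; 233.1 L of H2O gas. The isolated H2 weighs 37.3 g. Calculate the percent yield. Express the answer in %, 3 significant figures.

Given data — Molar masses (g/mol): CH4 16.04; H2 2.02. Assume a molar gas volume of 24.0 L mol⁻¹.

n(CH4) = 108.0 / 16.04 = 6.733 mol
n(H2O) = 233.1 / 24.0 = 9.713 mol
n/ν for CH4 = 6.733/1 = 6.733
n/ν for H2O = 9.713/1 = 9.713
Smallest n/ν is CH4 → limiting reagent.
theoretical n(H2) = (3/1) × 6.733 = 20.20 mol → 40.80 g
% yield = 37.3 / 40.80 × 100 = 91.42 %

91.4 %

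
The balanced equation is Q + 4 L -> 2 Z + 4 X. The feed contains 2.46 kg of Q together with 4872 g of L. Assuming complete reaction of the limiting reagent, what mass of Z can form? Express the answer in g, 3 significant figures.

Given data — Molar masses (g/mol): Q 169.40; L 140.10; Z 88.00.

1530 g

n(Q) = 2.460×1000 / 169.40 = 14.52 mol
n(L) = 4872 / 140.10 = 34.78 mol
n/ν → Q: 14.52, L: 8.695; L is limiting.
n(Z) = (2/4) × 34.78 = 17.39 mol
mass = 17.39 × 88.00 = 1530 g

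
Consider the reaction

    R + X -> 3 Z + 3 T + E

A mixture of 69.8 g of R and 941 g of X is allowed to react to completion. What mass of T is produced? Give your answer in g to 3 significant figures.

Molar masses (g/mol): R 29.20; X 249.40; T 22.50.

n(R) = 69.80 / 29.20 = 2.390 mol
n(X) = 941.0 / 249.40 = 3.773 mol
n/ν → R: 2.390, X: 3.773; R is limiting.
n(T) = (3/1) × 2.390 = 7.170 mol
mass = 7.170 × 22.50 = 161.3 g

161 g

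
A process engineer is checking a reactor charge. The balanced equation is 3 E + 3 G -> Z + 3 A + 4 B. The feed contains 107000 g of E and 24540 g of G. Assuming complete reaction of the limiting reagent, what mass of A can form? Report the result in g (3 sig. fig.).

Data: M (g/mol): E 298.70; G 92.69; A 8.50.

2250 g

n(E) = 107000 / 298.70 = 358.2 mol
n(G) = 24540 / 92.69 = 264.8 mol
n/ν for E = 358.2/3 = 119.4
n/ν for G = 264.8/3 = 88.27
Smallest n/ν is G → limiting reagent.
n(A) = (3/3) × 264.8 = 264.8 mol
mass = 264.8 × 8.50 = 2251 g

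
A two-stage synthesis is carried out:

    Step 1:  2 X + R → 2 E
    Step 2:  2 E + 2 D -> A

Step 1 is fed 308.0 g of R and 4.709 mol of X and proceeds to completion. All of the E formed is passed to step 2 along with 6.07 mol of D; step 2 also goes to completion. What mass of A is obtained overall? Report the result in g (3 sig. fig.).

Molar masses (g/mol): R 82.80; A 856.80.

Step 1:
n(R) = 308.0 / 82.80 = 3.720 mol
n(X) = 4.709 mol
n/ν for R = 3.720/1 = 3.720
n/ν for X = 4.709/2 = 2.355
Smallest n/ν is X → limiting reagent.
n(E) produced = (2/2) × 4.709 = 4.709 mol
Step 2:
n(E) available = 4.709 mol
n(D) = 6.070 mol
n/ν for E = 4.709/2 = 2.355
n/ν for D = 6.070/2 = 3.035
Smallest n/ν is E → limiting reagent.
n(A) = (1/2) × 4.709 = 2.355 mol
mass = 2.355 × 856.80 = 2018 g

2020 g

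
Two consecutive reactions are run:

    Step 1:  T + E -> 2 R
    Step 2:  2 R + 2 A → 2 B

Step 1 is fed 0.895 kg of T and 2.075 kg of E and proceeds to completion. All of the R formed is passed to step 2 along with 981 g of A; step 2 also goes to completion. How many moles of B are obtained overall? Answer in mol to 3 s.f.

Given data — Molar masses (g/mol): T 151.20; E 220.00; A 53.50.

Step 1:
n(T) = 0.8950×1000 / 151.20 = 5.919 mol
n(E) = 2.075×1000 / 220.00 = 9.432 mol
n/ν → T: 5.919, E: 9.432; T is limiting.
n(R) produced = (2/1) × 5.919 = 11.84 mol
Step 2:
n(R) available = 11.84 mol
n(A) = 981.0 / 53.50 = 18.34 mol
n/ν → R: 5.920, A: 9.170; R is limiting.
n(B) = (2/2) × 11.84 = 11.84 mol

11.8 mol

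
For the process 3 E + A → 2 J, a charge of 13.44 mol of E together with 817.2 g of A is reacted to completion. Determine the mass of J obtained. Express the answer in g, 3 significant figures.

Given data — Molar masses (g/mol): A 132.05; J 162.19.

1450 g

n(E) = 13.44 mol
n(A) = 817.2 / 132.05 = 6.189 mol
n/ν for E = 13.44/3 = 4.480
n/ν for A = 6.189/1 = 6.189
Smallest n/ν is E → limiting reagent.
n(J) = (2/3) × 13.44 = 8.960 mol
mass = 8.960 × 162.19 = 1453 g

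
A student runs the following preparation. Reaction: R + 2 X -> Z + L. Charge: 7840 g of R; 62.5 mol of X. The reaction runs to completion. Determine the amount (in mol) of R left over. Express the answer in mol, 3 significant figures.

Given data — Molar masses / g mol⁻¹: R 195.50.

n(R) = 7840 / 195.50 = 40.10 mol
n(X) = 62.50 mol
n/ν for R = 40.10/1 = 40.10
n/ν for X = 62.50/2 = 31.25
Smallest n/ν is X → limiting reagent.
R consumed = (1/2) × 62.50 = 31.25 mol
R remaining = 40.10 − 31.25 = 8.850 mol

8.85 mol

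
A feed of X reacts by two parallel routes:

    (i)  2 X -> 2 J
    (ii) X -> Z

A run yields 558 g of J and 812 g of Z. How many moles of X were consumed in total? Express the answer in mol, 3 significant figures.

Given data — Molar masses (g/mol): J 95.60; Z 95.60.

14.3 mol

n(J) = 558 / 95.60 = 5.837 mol
n(Z) = 812 / 95.60 = 8.494 mol
n(X) via (i) = (2/2)×5.837 = 5.837 mol
n(X) via (ii) = (1/1)×8.494 = 8.494 mol
total n(X) = 5.837 + 8.494 = 14.33 mol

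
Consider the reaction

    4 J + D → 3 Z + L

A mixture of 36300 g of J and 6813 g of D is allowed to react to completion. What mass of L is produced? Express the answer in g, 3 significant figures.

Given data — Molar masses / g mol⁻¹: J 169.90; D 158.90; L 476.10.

n(J) = 36300 / 169.90 = 213.7 mol
n(D) = 6813 / 158.90 = 42.88 mol
n/ν for J = 213.7/4 = 53.43
n/ν for D = 42.88/1 = 42.88
Smallest n/ν is D → limiting reagent.
n(L) = (1/1) × 42.88 = 42.88 mol
mass = 42.88 × 476.10 = 20420 g

20400 g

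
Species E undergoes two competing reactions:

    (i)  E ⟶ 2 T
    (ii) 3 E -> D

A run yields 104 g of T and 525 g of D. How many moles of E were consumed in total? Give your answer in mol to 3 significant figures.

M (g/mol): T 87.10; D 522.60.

n(T) = 104 / 87.10 = 1.194 mol
n(D) = 525 / 522.60 = 1.005 mol
n(E) via (i) = (1/2)×1.194 = 0.5970 mol
n(E) via (ii) = (3/1)×1.005 = 3.015 mol
total n(E) = 0.5970 + 3.015 = 3.612 mol

3.61 mol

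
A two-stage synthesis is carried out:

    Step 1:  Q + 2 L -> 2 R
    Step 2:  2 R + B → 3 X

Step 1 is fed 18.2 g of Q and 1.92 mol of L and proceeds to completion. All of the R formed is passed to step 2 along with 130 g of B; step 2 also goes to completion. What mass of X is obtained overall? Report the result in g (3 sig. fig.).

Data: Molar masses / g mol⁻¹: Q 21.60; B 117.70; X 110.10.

Step 1:
n(Q) = 18.20 / 21.60 = 0.8426 mol
n(L) = 1.920 mol
n/ν → Q: 0.8426, L: 0.9600; Q is limiting.
n(R) produced = (2/1) × 0.8426 = 1.685 mol
Step 2:
n(R) available = 1.685 mol
n(B) = 130.0 / 117.70 = 1.105 mol
n/ν → R: 0.8425, B: 1.105; R is limiting.
n(X) = (3/2) × 1.685 = 2.528 mol
mass = 2.528 × 110.10 = 278.3 g

278 g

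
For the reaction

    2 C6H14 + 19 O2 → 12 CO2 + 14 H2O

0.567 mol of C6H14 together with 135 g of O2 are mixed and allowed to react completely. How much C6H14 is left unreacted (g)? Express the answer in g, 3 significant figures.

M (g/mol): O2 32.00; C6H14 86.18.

n(C6H14) = 0.5670 mol
n(O2) = 135.0 / 32.00 = 4.219 mol
n/ν for C6H14 = 0.5670/2 = 0.2835
n/ν for O2 = 4.219/19 = 0.2221
Smallest n/ν is O2 → limiting reagent.
C6H14 consumed = (2/19) × 4.219 = 0.4441 mol
C6H14 remaining = 0.5670 − 0.4441 = 0.1229 mol
mass = 0.1229 × 86.18 = 10.59 g

10.6 g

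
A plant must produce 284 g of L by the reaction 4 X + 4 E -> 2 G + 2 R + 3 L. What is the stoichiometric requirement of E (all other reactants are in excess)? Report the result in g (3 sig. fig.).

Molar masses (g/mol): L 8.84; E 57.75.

2470 g

n(L) = 284 / 8.84 = 32.13 mol
n(E) = (4/3) × 32.13 = 42.84 mol
mass = 42.84 × 57.75 = 2474 g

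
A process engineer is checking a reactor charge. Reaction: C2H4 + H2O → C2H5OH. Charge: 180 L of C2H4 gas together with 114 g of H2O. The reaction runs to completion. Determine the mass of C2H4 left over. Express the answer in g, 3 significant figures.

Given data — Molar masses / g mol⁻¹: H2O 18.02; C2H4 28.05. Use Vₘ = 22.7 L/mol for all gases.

n(C2H4) = 180.0 / 22.7 = 7.930 mol
n(H2O) = 114.0 / 18.02 = 6.326 mol
n/ν for C2H4 = 7.930/1 = 7.930
n/ν for H2O = 6.326/1 = 6.326
Smallest n/ν is H2O → limiting reagent.
C2H4 consumed = (1/1) × 6.326 = 6.326 mol
C2H4 remaining = 7.930 − 6.326 = 1.604 mol
mass = 1.604 × 28.05 = 44.99 g

45.0 g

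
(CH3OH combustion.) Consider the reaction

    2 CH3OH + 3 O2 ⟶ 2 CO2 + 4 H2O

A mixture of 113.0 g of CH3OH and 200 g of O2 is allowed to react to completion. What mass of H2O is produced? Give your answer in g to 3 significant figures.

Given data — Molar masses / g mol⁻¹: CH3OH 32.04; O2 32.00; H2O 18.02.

127 g

n(CH3OH) = 113.0 / 32.04 = 3.527 mol
n(O2) = 200.0 / 32.00 = 6.250 mol
n/ν for CH3OH = 3.527/2 = 1.764
n/ν for O2 = 6.250/3 = 2.083
Smallest n/ν is CH3OH → limiting reagent.
n(H2O) = (4/2) × 3.527 = 7.054 mol
mass = 7.054 × 18.02 = 127.1 g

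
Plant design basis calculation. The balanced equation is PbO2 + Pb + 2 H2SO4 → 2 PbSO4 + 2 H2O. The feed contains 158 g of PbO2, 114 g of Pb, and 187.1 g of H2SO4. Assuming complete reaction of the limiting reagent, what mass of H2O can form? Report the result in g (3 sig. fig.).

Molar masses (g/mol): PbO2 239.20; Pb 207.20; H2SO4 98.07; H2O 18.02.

n(PbO2) = 158.0 / 239.20 = 0.6605 mol
n(Pb) = 114.0 / 207.20 = 0.5502 mol
n(H2SO4) = 187.1 / 98.07 = 1.908 mol
n/ν for PbO2 = 0.6605/1 = 0.6605
n/ν for Pb = 0.5502/1 = 0.5502
n/ν for H2SO4 = 1.908/2 = 0.9540
Smallest n/ν is Pb → limiting reagent.
n(H2O) = (2/1) × 0.5502 = 1.100 mol
mass = 1.100 × 18.02 = 19.82 g

19.8 g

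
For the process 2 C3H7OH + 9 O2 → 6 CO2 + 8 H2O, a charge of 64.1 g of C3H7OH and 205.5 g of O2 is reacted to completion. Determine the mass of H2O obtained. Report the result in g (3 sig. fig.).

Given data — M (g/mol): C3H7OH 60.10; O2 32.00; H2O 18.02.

n(C3H7OH) = 64.10 / 60.10 = 1.067 mol
n(O2) = 205.5 / 32.00 = 6.422 mol
n/ν for C3H7OH = 1.067/2 = 0.5335
n/ν for O2 = 6.422/9 = 0.7136
Smallest n/ν is C3H7OH → limiting reagent.
n(H2O) = (8/2) × 1.067 = 4.268 mol
mass = 4.268 × 18.02 = 76.91 g

76.9 g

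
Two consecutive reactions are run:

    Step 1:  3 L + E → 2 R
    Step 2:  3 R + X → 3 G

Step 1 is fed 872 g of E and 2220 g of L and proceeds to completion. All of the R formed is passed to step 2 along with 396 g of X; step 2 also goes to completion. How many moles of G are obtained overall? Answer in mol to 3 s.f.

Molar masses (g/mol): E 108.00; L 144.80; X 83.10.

Step 1:
n(E) = 872.0 / 108.00 = 8.074 mol
n(L) = 2220 / 144.80 = 15.33 mol
n/ν → E: 8.074, L: 5.110; L is limiting.
n(R) produced = (2/3) × 15.33 = 10.22 mol
Step 2:
n(R) available = 10.22 mol
n(X) = 396.0 / 83.10 = 4.765 mol
n/ν → R: 3.407, X: 4.765; R is limiting.
n(G) = (3/3) × 10.22 = 10.22 mol

10.2 mol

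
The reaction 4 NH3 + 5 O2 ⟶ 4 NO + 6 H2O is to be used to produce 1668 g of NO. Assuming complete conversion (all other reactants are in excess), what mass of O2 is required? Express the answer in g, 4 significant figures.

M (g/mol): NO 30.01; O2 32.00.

n(NO) = 1668 / 30.01 = 55.58 mol
n(O2) = (5/4) × 55.58 = 69.48 mol
mass = 69.48 × 32.00 = 2223 g

2223 g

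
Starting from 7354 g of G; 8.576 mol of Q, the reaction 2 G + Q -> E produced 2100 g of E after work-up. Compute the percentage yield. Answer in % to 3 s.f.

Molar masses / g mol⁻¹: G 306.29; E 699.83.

n(G) = 7354 / 306.29 = 24.01 mol
n(Q) = 8.576 mol
n/ν for G = 24.01/2 = 12.01
n/ν for Q = 8.576/1 = 8.576
Smallest n/ν is Q → limiting reagent.
theoretical n(E) = (1/1) × 8.576 = 8.576 mol → 6002 g
% yield = 2100 / 6002 × 100 = 34.99 %

35.0 %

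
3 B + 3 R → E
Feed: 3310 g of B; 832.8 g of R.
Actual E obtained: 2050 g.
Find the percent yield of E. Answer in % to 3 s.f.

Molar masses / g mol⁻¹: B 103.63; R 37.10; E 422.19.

n(B) = 3310 / 103.63 = 31.94 mol
n(R) = 832.8 / 37.10 = 22.45 mol
n/ν for B = 31.94/3 = 10.65
n/ν for R = 22.45/3 = 7.483
Smallest n/ν is R → limiting reagent.
theoretical n(E) = (1/3) × 22.45 = 7.483 mol → 3159 g
% yield = 2050 / 3159 × 100 = 64.89 %

64.9 %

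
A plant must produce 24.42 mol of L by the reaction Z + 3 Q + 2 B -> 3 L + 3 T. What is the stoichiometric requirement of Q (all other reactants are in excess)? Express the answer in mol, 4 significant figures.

24.42 mol

n(L) = 24.42 mol
n(Q) = (3/3) × 24.42 = 24.42 mol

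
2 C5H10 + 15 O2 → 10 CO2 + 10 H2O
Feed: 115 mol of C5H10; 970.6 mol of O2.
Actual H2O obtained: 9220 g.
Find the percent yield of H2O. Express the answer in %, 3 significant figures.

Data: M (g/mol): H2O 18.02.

n(C5H10) = 115.0 mol
n(O2) = 970.6 mol
n/ν → C5H10: 57.50, O2: 64.71; C5H10 is limiting.
theoretical n(H2O) = (10/2) × 115.0 = 575.0 mol → 10360 g
% yield = 9220 / 10360 × 100 = 89.00 %

89.0 %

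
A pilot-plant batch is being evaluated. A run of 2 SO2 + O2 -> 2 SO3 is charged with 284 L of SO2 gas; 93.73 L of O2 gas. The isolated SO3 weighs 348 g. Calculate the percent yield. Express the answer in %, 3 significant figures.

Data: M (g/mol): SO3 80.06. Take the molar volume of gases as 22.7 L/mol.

n(SO2) = 284.0 / 22.7 = 12.51 mol
n(O2) = 93.73 / 22.7 = 4.129 mol
n/ν for SO2 = 12.51/2 = 6.255
n/ν for O2 = 4.129/1 = 4.129
Smallest n/ν is O2 → limiting reagent.
theoretical n(SO3) = (2/1) × 4.129 = 8.258 mol → 661.1 g
% yield = 348 / 661.1 × 100 = 52.64 %

52.6 %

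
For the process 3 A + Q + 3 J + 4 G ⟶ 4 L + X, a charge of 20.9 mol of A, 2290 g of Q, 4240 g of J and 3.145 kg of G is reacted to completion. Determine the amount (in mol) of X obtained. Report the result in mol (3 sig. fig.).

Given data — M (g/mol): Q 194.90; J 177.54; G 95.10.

n(A) = 20.90 mol
n(Q) = 2290 / 194.90 = 11.75 mol
n(J) = 4240 / 177.54 = 23.88 mol
n(G) = 3.145×1000 / 95.10 = 33.07 mol
n/ν → A: 6.967, Q: 11.75, J: 7.960, G: 8.268; A is limiting.
n(X) = (1/3) × 20.90 = 6.967 mol

6.97 mol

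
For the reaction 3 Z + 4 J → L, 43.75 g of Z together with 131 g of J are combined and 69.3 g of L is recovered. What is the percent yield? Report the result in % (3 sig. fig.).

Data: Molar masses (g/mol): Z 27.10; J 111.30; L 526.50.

n(Z) = 43.75 / 27.10 = 1.614 mol
n(J) = 131.0 / 111.30 = 1.177 mol
n/ν for Z = 1.614/3 = 0.5380
n/ν for J = 1.177/4 = 0.2943
Smallest n/ν is J → limiting reagent.
theoretical n(L) = (1/4) × 1.177 = 0.2943 mol → 154.9 g
% yield = 69.3 / 154.9 × 100 = 44.74 %

44.7 %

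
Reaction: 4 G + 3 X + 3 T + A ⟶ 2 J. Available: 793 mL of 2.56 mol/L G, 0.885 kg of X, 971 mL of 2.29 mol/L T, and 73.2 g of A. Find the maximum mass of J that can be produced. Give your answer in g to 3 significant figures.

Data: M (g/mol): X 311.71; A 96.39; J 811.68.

n(G) = 2.56 × 793.0/1000 = 2.030 mol
n(X) = 0.8850×1000 / 311.71 = 2.839 mol
n(T) = 2.29 × 971.0/1000 = 2.224 mol
n(A) = 73.20 / 96.39 = 0.7594 mol
n/ν for G = 2.030/4 = 0.5075
n/ν for X = 2.839/3 = 0.9463
n/ν for T = 2.224/3 = 0.7413
n/ν for A = 0.7594/1 = 0.7594
Smallest n/ν is G → limiting reagent.
n(J) = (2/4) × 2.030 = 1.015 mol
mass = 1.015 × 811.68 = 823.9 g

824 g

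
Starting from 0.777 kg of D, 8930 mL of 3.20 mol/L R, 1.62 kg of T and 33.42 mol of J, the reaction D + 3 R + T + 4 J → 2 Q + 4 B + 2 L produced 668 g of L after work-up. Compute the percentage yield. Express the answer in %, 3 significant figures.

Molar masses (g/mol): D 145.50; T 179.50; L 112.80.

55.4 %

n(D) = 0.7770×1000 / 145.50 = 5.340 mol
n(R) = 3.20 × 8930/1000 = 28.58 mol
n(T) = 1.620×1000 / 179.50 = 9.025 mol
n(J) = 33.42 mol
n/ν for D = 5.340/1 = 5.340
n/ν for R = 28.58/3 = 9.527
n/ν for T = 9.025/1 = 9.025
n/ν for J = 33.42/4 = 8.355
Smallest n/ν is D → limiting reagent.
theoretical n(L) = (2/1) × 5.340 = 10.68 mol → 1205 g
% yield = 668 / 1205 × 100 = 55.44 %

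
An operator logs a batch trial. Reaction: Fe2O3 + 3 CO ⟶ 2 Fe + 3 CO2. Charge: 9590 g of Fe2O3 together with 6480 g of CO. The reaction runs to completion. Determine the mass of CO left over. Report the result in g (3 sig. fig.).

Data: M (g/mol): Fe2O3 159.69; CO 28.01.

n(Fe2O3) = 9590 / 159.69 = 60.05 mol
n(CO) = 6480 / 28.01 = 231.3 mol
n/ν for Fe2O3 = 60.05/1 = 60.05
n/ν for CO = 231.3/3 = 77.10
Smallest n/ν is Fe2O3 → limiting reagent.
CO consumed = (3/1) × 60.05 = 180.2 mol
CO remaining = 231.3 − 180.2 = 51.10 mol
mass = 51.10 × 28.01 = 1431 g

1430 g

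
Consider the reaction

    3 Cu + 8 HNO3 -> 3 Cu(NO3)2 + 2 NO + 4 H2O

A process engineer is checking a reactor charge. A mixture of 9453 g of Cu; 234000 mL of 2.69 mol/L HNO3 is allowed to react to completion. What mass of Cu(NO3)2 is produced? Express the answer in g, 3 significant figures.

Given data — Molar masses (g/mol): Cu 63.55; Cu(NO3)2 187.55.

27900 g

n(Cu) = 9453 / 63.55 = 148.7 mol
n(HNO3) = 2.69 × 234000/1000 = 629.5 mol
n/ν for Cu = 148.7/3 = 49.57
n/ν for HNO3 = 629.5/8 = 78.69
Smallest n/ν is Cu → limiting reagent.
n(Cu(NO3)2) = (3/3) × 148.7 = 148.7 mol
mass = 148.7 × 187.55 = 27890 g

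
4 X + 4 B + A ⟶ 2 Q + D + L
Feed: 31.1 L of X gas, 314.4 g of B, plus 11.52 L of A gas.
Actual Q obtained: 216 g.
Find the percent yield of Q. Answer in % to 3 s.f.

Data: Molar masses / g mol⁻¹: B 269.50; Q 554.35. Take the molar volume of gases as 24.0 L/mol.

66.8 %

n(X) = 31.10 / 24.0 = 1.296 mol
n(B) = 314.4 / 269.50 = 1.167 mol
n(A) = 11.52 / 24.0 = 0.4800 mol
n/ν for X = 1.296/4 = 0.3240
n/ν for B = 1.167/4 = 0.2918
n/ν for A = 0.4800/1 = 0.4800
Smallest n/ν is B → limiting reagent.
theoretical n(Q) = (2/4) × 1.167 = 0.5835 mol → 323.5 g
% yield = 216 / 323.5 × 100 = 66.77 %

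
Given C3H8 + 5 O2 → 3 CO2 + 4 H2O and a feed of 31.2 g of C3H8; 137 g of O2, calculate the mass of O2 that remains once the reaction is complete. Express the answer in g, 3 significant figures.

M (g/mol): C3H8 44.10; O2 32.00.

23.8 g

n(C3H8) = 31.20 / 44.10 = 0.7075 mol
n(O2) = 137.0 / 32.00 = 4.281 mol
n/ν for C3H8 = 0.7075/1 = 0.7075
n/ν for O2 = 4.281/5 = 0.8562
Smallest n/ν is C3H8 → limiting reagent.
O2 consumed = (5/1) × 0.7075 = 3.538 mol
O2 remaining = 4.281 − 3.538 = 0.7430 mol
mass = 0.7430 × 32.00 = 23.78 g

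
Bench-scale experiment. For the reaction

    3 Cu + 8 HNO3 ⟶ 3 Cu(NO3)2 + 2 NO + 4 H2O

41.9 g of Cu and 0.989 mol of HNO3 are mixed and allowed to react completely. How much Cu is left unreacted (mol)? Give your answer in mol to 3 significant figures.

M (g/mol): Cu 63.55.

0.288 mol

n(Cu) = 41.90 / 63.55 = 0.6593 mol
n(HNO3) = 0.9890 mol
n/ν for Cu = 0.6593/3 = 0.2198
n/ν for HNO3 = 0.9890/8 = 0.1236
Smallest n/ν is HNO3 → limiting reagent.
Cu consumed = (3/8) × 0.9890 = 0.3709 mol
Cu remaining = 0.6593 − 0.3709 = 0.2884 mol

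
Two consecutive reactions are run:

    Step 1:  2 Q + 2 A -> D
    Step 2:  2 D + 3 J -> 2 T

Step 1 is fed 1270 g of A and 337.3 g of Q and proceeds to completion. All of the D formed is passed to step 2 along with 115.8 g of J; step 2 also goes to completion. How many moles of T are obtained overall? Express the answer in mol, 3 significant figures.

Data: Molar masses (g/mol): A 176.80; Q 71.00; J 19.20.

Step 1:
n(A) = 1270 / 176.80 = 7.183 mol
n(Q) = 337.3 / 71.00 = 4.751 mol
n/ν for A = 7.183/2 = 3.592
n/ν for Q = 4.751/2 = 2.376
Smallest n/ν is Q → limiting reagent.
n(D) produced = (1/2) × 4.751 = 2.376 mol
Step 2:
n(D) available = 2.376 mol
n(J) = 115.8 / 19.20 = 6.031 mol
n/ν for D = 2.376/2 = 1.188
n/ν for J = 6.031/3 = 2.010
Smallest n/ν is D → limiting reagent.
n(T) = (2/2) × 2.376 = 2.376 mol

2.38 mol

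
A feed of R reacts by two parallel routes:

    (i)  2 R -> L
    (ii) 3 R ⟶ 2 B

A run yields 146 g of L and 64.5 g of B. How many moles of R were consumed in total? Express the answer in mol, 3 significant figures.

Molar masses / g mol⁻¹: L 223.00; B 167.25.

1.89 mol

n(L) = 146 / 223.00 = 0.6547 mol
n(B) = 64.5 / 167.25 = 0.3857 mol
n(R) via (i) = (2/1)×0.6547 = 1.309 mol
n(R) via (ii) = (3/2)×0.3857 = 0.5786 mol
total n(R) = 1.309 + 0.5786 = 1.888 mol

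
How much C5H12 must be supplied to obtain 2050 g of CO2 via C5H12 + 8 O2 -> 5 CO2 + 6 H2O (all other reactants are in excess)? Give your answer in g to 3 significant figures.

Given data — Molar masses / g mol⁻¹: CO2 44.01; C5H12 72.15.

672 g

n(CO2) = 2050 / 44.01 = 46.58 mol
n(C5H12) = (1/5) × 46.58 = 9.316 mol
mass = 9.316 × 72.15 = 672.1 g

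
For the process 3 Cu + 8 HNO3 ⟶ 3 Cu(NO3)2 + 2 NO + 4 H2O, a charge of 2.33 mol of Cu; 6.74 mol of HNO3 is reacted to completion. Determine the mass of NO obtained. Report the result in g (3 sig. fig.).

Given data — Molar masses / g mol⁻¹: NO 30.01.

n(Cu) = 2.330 mol
n(HNO3) = 6.740 mol
n/ν for Cu = 2.330/3 = 0.7767
n/ν for HNO3 = 6.740/8 = 0.8425
Smallest n/ν is Cu → limiting reagent.
n(NO) = (2/3) × 2.330 = 1.553 mol
mass = 1.553 × 30.01 = 46.61 g

46.6 g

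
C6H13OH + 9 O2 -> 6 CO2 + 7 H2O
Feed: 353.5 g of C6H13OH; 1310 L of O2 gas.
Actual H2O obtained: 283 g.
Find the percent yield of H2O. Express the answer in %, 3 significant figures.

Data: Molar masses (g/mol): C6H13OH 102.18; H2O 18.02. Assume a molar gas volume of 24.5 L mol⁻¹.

n(C6H13OH) = 353.5 / 102.18 = 3.460 mol
n(O2) = 1310 / 24.5 = 53.47 mol
n/ν for C6H13OH = 3.460/1 = 3.460
n/ν for O2 = 53.47/9 = 5.941
Smallest n/ν is C6H13OH → limiting reagent.
theoretical n(H2O) = (7/1) × 3.460 = 24.22 mol → 436.4 g
% yield = 283 / 436.4 × 100 = 64.85 %

64.9 %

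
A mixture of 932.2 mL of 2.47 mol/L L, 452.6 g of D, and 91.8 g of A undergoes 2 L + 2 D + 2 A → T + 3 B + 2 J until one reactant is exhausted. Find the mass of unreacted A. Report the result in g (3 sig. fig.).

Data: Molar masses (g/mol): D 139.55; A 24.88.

n(L) = 2.47 × 932.2/1000 = 2.303 mol
n(D) = 452.6 / 139.55 = 3.243 mol
n(A) = 91.80 / 24.88 = 3.690 mol
n/ν for L = 2.303/2 = 1.152
n/ν for D = 3.243/2 = 1.622
n/ν for A = 3.690/2 = 1.845
Smallest n/ν is L → limiting reagent.
A consumed = (2/2) × 2.303 = 2.303 mol
A remaining = 3.690 − 2.303 = 1.387 mol
mass = 1.387 × 24.88 = 34.51 g

34.5 g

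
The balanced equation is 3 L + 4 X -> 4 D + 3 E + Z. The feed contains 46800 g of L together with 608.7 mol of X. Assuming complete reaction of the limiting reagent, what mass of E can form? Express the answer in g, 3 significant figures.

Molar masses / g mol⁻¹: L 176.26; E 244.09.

64800 g

n(L) = 46800 / 176.26 = 265.5 mol
n(X) = 608.7 mol
n/ν → L: 88.50, X: 152.2; L is limiting.
n(E) = (3/3) × 265.5 = 265.5 mol
mass = 265.5 × 244.09 = 64810 g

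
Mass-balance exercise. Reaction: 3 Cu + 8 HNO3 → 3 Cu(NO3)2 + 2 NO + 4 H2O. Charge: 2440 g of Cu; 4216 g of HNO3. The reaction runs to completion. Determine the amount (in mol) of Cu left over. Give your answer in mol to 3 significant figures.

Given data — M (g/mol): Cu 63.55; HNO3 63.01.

n(Cu) = 2440 / 63.55 = 38.39 mol
n(HNO3) = 4216 / 63.01 = 66.91 mol
n/ν → Cu: 12.80, HNO3: 8.364; HNO3 is limiting.
Cu consumed = (3/8) × 66.91 = 25.09 mol
Cu remaining = 38.39 − 25.09 = 13.30 mol

13.3 mol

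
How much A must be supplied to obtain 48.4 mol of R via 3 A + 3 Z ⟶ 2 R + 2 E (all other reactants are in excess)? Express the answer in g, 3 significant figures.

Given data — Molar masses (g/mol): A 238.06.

17300 g

n(R) = 48.40 mol
n(A) = (3/2) × 48.40 = 72.60 mol
mass = 72.60 × 238.06 = 17280 g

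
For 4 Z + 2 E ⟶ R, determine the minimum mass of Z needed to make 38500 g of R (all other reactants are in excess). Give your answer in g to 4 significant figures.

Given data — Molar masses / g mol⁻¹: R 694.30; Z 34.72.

n(R) = 38500 / 694.30 = 55.45 mol
n(Z) = (4/1) × 55.45 = 221.8 mol
mass = 221.8 × 34.72 = 7701 g

7701 g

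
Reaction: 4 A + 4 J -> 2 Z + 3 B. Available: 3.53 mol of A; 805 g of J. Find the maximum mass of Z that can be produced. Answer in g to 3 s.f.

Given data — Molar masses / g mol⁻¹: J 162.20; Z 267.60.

n(A) = 3.530 mol
n(J) = 805.0 / 162.20 = 4.963 mol
n/ν for A = 3.530/4 = 0.8825
n/ν for J = 4.963/4 = 1.241
Smallest n/ν is A → limiting reagent.
n(Z) = (2/4) × 3.530 = 1.765 mol
mass = 1.765 × 267.60 = 472.3 g

472 g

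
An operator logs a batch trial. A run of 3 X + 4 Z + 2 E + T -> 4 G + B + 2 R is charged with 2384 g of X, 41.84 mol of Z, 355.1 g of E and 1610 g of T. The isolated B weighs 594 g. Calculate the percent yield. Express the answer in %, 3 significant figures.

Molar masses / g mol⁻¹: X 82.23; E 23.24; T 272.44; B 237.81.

42.3 %

n(X) = 2384 / 82.23 = 28.99 mol
n(Z) = 41.84 mol
n(E) = 355.1 / 23.24 = 15.28 mol
n(T) = 1610 / 272.44 = 5.910 mol
n/ν → X: 9.663, Z: 10.46, E: 7.640, T: 5.910; T is limiting.
theoretical n(B) = (1/1) × 5.910 = 5.910 mol → 1405 g
% yield = 594 / 1405 × 100 = 42.28 %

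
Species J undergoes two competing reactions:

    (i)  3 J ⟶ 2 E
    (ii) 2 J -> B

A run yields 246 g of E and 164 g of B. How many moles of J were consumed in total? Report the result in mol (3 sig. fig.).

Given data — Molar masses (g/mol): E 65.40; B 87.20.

n(E) = 246 / 65.40 = 3.761 mol
n(B) = 164 / 87.20 = 1.881 mol
n(J) via (i) = (3/2)×3.761 = 5.642 mol
n(J) via (ii) = (2/1)×1.881 = 3.762 mol
total n(J) = 5.642 + 3.762 = 9.404 mol

9.40 mol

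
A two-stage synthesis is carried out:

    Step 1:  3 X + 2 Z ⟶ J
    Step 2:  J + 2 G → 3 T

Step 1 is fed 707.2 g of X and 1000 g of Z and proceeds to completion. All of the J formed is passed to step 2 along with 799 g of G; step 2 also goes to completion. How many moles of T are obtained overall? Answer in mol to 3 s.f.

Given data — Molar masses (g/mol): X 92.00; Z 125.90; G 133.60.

7.69 mol

Step 1:
n(X) = 707.2 / 92.00 = 7.687 mol
n(Z) = 1000 / 125.90 = 7.943 mol
n/ν for X = 7.687/3 = 2.562
n/ν for Z = 7.943/2 = 3.972
Smallest n/ν is X → limiting reagent.
n(J) produced = (1/3) × 7.687 = 2.562 mol
Step 2:
n(J) available = 2.562 mol
n(G) = 799.0 / 133.60 = 5.981 mol
n/ν for J = 2.562/1 = 2.562
n/ν for G = 5.981/2 = 2.991
Smallest n/ν is J → limiting reagent.
n(T) = (3/1) × 2.562 = 7.686 mol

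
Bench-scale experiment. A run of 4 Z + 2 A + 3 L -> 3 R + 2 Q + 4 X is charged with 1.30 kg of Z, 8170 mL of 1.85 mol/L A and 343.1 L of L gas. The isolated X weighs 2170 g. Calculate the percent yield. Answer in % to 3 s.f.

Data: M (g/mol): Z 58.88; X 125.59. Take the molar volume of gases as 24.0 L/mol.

n(Z) = 1.300×1000 / 58.88 = 22.08 mol
n(A) = 1.85 × 8170/1000 = 15.11 mol
n(L) = 343.1 / 24.0 = 14.30 mol
n/ν for Z = 22.08/4 = 5.520
n/ν for A = 15.11/2 = 7.555
n/ν for L = 14.30/3 = 4.767
Smallest n/ν is L → limiting reagent.
theoretical n(X) = (4/3) × 14.30 = 19.07 mol → 2395 g
% yield = 2170 / 2395 × 100 = 90.61 %

90.6 %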